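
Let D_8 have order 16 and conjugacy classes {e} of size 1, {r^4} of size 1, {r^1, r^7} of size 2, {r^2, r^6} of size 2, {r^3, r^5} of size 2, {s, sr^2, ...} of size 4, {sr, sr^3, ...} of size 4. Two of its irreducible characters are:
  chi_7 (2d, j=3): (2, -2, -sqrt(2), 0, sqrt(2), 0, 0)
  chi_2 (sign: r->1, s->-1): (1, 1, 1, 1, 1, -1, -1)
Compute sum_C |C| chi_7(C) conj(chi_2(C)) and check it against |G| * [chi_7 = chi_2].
Sum = 0; so <chi_7, chi_2> = 0 (distinct irreducibles are orthogonal).

Derivation: Compute term by term over conjugacy classes (|C| * chi_7(C) * conj(chi_2(C))):
  1*(2)*conj(1) + 1*(-2)*conj(1) + 2*(-sqrt(2))*conj(1) + 2*(0)*conj(1) + 2*(sqrt(2))*conj(1) + 4*(0)*conj(-1) + 4*(0)*conj(-1)
  = (2) + (-2) + (-2*sqrt(2)) + (0) + (2*sqrt(2)) + (0) + (0)
  = 0.
Dividing by |G| = 16 gives 0/16 = 0, matching the row-orthogonality relation <chi_7, chi_2> = [chi_7 = chi_2].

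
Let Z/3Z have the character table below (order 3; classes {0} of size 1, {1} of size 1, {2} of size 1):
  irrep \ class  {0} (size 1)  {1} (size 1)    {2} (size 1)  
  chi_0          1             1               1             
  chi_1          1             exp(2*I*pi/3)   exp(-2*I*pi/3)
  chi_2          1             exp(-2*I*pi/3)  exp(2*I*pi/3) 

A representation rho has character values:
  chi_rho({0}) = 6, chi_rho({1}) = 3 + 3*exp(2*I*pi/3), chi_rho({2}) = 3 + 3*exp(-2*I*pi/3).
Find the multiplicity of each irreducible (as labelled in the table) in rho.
Multiplicities: chi_0: 3, chi_1: 3, chi_2: 0.

Argument: Use <chi_rho, chi> = (1/|G|) sum_C |C| * chi_rho(C) * conj(chi(C)) with |G| = 3 for each irreducible chi in the table:
  <chi_rho, chi_0> = (1/3)[1*(6)*conj(1) + 1*(3 + 3*exp(2*I*pi/3))*conj(1) + 1*(3 + 3*exp(-2*I*pi/3))*conj(1)]
      = (1/3)[(6) + (3 + 3*exp(2*I*pi/3)) + (3 + 3*exp(-2*I*pi/3))] = 9/3 = 3
  <chi_rho, chi_1> = (1/3)[1*(6)*conj(1) + 1*(3 + 3*exp(2*I*pi/3))*conj(exp(2*I*pi/3)) + 1*(3 + 3*exp(-2*I*pi/3))*conj(exp(-2*I*pi/3))]
      = (1/3)[(6) + (3 + 3*exp(-2*I*pi/3)) + (3 + 3*exp(2*I*pi/3))] = 9/3 = 3
  <chi_rho, chi_2> = (1/3)[1*(6)*conj(1) + 1*(3 + 3*exp(2*I*pi/3))*conj(exp(-2*I*pi/3)) + 1*(3 + 3*exp(-2*I*pi/3))*conj(exp(2*I*pi/3))]
      = (1/3)[(6) + (-3) + (-3)] = 0/3 = 0
(Exp terms are combined using exp(i*s)*conj(exp(i*t)) = exp(i*(s-t)), and sums of them are collapsed using the identity that for every m > 1 the m distinct m-th roots of unity sum to 0, e.g. 1 + exp(2*I*pi/3) + exp(-2*I*pi/3) = 0.)
Dimension check: dim(rho) = sum (mult * dim) = 3*1 + 3*1 + 0*1 = 6 = chi_rho(e) = 6.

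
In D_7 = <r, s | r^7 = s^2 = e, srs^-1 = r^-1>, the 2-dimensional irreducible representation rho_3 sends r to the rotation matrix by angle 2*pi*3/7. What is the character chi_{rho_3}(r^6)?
chi_{rho_3}(r^6) = 2*cos(2*pi*3*6/7) = -2*cos(pi/7)

Derivation: rho_3(r^6) is rotation by angle 2*pi*3*6/7, whose trace is 2*cos(2*pi*3*6/7) = -2*cos(pi/7).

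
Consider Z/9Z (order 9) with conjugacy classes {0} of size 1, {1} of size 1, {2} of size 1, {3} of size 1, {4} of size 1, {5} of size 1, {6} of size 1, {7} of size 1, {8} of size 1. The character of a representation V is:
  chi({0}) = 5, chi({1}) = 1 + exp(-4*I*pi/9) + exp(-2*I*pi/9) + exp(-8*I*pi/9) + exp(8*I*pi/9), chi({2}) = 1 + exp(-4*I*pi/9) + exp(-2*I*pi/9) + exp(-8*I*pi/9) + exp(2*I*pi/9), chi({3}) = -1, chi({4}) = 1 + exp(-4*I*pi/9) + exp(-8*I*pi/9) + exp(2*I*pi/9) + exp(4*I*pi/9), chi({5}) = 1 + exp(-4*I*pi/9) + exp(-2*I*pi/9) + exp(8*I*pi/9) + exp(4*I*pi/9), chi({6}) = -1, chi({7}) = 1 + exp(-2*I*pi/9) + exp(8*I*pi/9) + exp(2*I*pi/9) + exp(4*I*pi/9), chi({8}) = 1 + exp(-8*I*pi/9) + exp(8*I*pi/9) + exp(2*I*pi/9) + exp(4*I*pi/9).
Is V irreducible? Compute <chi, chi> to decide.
Not irreducible (reducible): <chi, chi> = 5 > 1.

Working: <chi, chi> = (1/|G|) sum_C |C| * |chi(C)|^2 = (1/9)[1*|5|^2 + 1*|1 + exp(-4*I*pi/9) + exp(-2*I*pi/9) + exp(-8*I*pi/9) + exp(8*I*pi/9)|^2 + 1*|1 + exp(-4*I*pi/9) + exp(-2*I*pi/9) + exp(-8*I*pi/9) + exp(2*I*pi/9)|^2 + 1*|-1|^2 + 1*|1 + exp(-4*I*pi/9) + exp(-8*I*pi/9) + exp(2*I*pi/9) + exp(4*I*pi/9)|^2 + 1*|1 + exp(-4*I*pi/9) + exp(-2*I*pi/9) + exp(8*I*pi/9) + exp(4*I*pi/9)|^2 + 1*|-1|^2 + 1*|1 + exp(-2*I*pi/9) + exp(8*I*pi/9) + exp(2*I*pi/9) + exp(4*I*pi/9)|^2 + 1*|1 + exp(-8*I*pi/9) + exp(8*I*pi/9) + exp(2*I*pi/9) + exp(4*I*pi/9)|^2]
  = (1/9)[(25) + (5 + 2*exp(-4*I*pi/9) + 3*exp(-2*I*pi/9) + 2*exp(-2*I*pi/3) + 3*exp(-8*I*pi/9) + 3*exp(8*I*pi/9) + 2*exp(2*I*pi/3) + 3*exp(2*I*pi/9) + 2*exp(4*I*pi/9)) + (5 + 3*exp(-4*I*pi/9) + 3*exp(-2*I*pi/9) + 2*exp(-2*I*pi/3) + 2*exp(-8*I*pi/9) + 2*exp(8*I*pi/9) + 2*exp(2*I*pi/3) + 3*exp(2*I*pi/9) + 3*exp(4*I*pi/9)) + (1) + (5 + 3*exp(-4*I*pi/9) + 2*exp(-2*I*pi/3) + 2*exp(-2*I*pi/9) + 3*exp(-8*I*pi/9) + 3*exp(8*I*pi/9) + 2*exp(2*I*pi/9) + 2*exp(2*I*pi/3) + 3*exp(4*I*pi/9)) + (5 + 3*exp(-4*I*pi/9) + 2*exp(-2*I*pi/3) + 2*exp(-2*I*pi/9) + 3*exp(-8*I*pi/9) + 3*exp(8*I*pi/9) + 2*exp(2*I*pi/9) + 2*exp(2*I*pi/3) + 3*exp(4*I*pi/9)) + (1) + (5 + 3*exp(-4*I*pi/9) + 3*exp(-2*I*pi/9) + 2*exp(-2*I*pi/3) + 2*exp(-8*I*pi/9) + 2*exp(8*I*pi/9) + 2*exp(2*I*pi/3) + 3*exp(2*I*pi/9) + 3*exp(4*I*pi/9)) + (5 + 2*exp(-4*I*pi/9) + 3*exp(-2*I*pi/9) + 2*exp(-2*I*pi/3) + 3*exp(-8*I*pi/9) + 3*exp(8*I*pi/9) + 2*exp(2*I*pi/3) + 3*exp(2*I*pi/9) + 2*exp(4*I*pi/9))] = 45/9 = 5.
(Exp terms are combined using exp(i*s)*conj(exp(i*t)) = exp(i*(s-t)), and sums of them are collapsed using the identity that for every m > 1 the m distinct m-th roots of unity sum to 0, e.g. 1 + exp(2*I*pi/3) + exp(-2*I*pi/3) = 0.)
A character is irreducible iff <chi, chi> = 1, so this representation is reducible.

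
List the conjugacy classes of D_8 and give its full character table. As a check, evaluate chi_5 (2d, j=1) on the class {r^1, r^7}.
Conjugacy classes: {e} of size 1, {r^4} of size 1, {r^1, r^7} of size 2, {r^2, r^6} of size 2, {r^3, r^5} of size 2, {s, sr^2, ...} of size 4, {sr, sr^3, ...} of size 4.
Character table:
  irrep \ class              {e} (size 1)  {r^4} (size 1)  {r^1, r^7} (size 2)  {r^2, r^6} (size 2)  {r^3, r^5} (size 2)  {s, sr^2, ...} (size 4)  {sr, sr^3, ...} (size 4)
  chi_1 (triv)               1             1               1                    1                    1                    1                        1                       
  chi_2 (sign: r->1, s->-1)  1             1               1                    1                    1                    -1                       -1                      
  chi_3 (r->-1, s->1)        1             1               -1                   1                    -1                   1                        -1                      
  chi_4 (r->-1, s->-1)       1             1               -1                   1                    -1                   -1                       1                       
  chi_5 (2d, j=1)            2             -2              sqrt(2)              0                    -sqrt(2)             0                        0                       
  chi_6 (2d, j=2)            2             2               0                    -2                   0                    0                        0                       
  chi_7 (2d, j=3)            2             -2              -sqrt(2)             0                    sqrt(2)              0                        0                       

Spot check: chi_5 (2d, j=1) on {r^1, r^7} = sqrt(2).

Argument: D_8 has order 2*8 = 16 with 7 conjugacy classes, hence 7 irreducibles. Sum of squared dims 1 + 1 + 1 + 1 + 4 + 4 + 4 = 16 = |G|. Linear characters come from the abelianisation; the 2-dimensional irreps have character r^k -> 2*cos(2*pi*j*k/8), reflections -> 0.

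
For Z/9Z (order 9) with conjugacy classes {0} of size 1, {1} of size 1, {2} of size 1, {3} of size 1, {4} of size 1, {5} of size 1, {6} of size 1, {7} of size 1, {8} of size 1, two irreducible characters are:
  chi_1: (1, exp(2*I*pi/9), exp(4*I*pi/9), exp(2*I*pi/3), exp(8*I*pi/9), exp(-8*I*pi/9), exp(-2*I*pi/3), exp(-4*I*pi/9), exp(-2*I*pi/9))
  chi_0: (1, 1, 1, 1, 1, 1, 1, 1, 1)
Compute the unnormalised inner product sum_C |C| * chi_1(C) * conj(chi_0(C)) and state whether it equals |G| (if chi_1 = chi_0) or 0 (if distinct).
Sum = 0; so <chi_1, chi_0> = 0 (distinct irreducibles are orthogonal).

Proof sketch: Compute term by term over conjugacy classes (|C| * chi_1(C) * conj(chi_0(C))):
  1*(1)*conj(1) + 1*(exp(2*I*pi/9))*conj(1) + 1*(exp(4*I*pi/9))*conj(1) + 1*(exp(2*I*pi/3))*conj(1) + 1*(exp(8*I*pi/9))*conj(1) + 1*(exp(-8*I*pi/9))*conj(1) + 1*(exp(-2*I*pi/3))*conj(1) + 1*(exp(-4*I*pi/9))*conj(1) + 1*(exp(-2*I*pi/9))*conj(1)
  = (1) + (exp(2*I*pi/9)) + (exp(4*I*pi/9)) + (exp(2*I*pi/3)) + (exp(8*I*pi/9)) + (exp(-8*I*pi/9)) + (exp(-2*I*pi/3)) + (exp(-4*I*pi/9)) + (exp(-2*I*pi/9))
  = 0.
(Exp terms are combined using exp(i*s)*conj(exp(i*t)) = exp(i*(s-t)), and sums of them are collapsed using the identity that for every m > 1 the m distinct m-th roots of unity sum to 0, e.g. 1 + exp(2*I*pi/3) + exp(-2*I*pi/3) = 0.)
Dividing by |G| = 9 gives 0/9 = 0, matching the row-orthogonality relation <chi_1, chi_0> = [chi_1 = chi_0].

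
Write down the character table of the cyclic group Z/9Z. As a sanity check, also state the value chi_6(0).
Character table of Z/9Z (irreps indexed chi_0,...,chi_8 with chi_k(m) = zeta_9^(k*m), zeta_9 = exp(2*pi*i/9)):
  irrep \ class  {0} (size 1)  {1} (size 1)    {2} (size 1)    {3} (size 1)    {4} (size 1)    {5} (size 1)    {6} (size 1)    {7} (size 1)    {8} (size 1)  
  chi_0          1             1               1               1               1               1               1               1               1             
  chi_1          1             exp(2*I*pi/9)   exp(4*I*pi/9)   exp(2*I*pi/3)   exp(8*I*pi/9)   exp(-8*I*pi/9)  exp(-2*I*pi/3)  exp(-4*I*pi/9)  exp(-2*I*pi/9)
  chi_2          1             exp(4*I*pi/9)   exp(8*I*pi/9)   exp(-2*I*pi/3)  exp(-2*I*pi/9)  exp(2*I*pi/9)   exp(2*I*pi/3)   exp(-8*I*pi/9)  exp(-4*I*pi/9)
  chi_3          1             exp(2*I*pi/3)   exp(-2*I*pi/3)  1               exp(2*I*pi/3)   exp(-2*I*pi/3)  1               exp(2*I*pi/3)   exp(-2*I*pi/3)
  chi_4          1             exp(8*I*pi/9)   exp(-2*I*pi/9)  exp(2*I*pi/3)   exp(-4*I*pi/9)  exp(4*I*pi/9)   exp(-2*I*pi/3)  exp(2*I*pi/9)   exp(-8*I*pi/9)
  chi_5          1             exp(-8*I*pi/9)  exp(2*I*pi/9)   exp(-2*I*pi/3)  exp(4*I*pi/9)   exp(-4*I*pi/9)  exp(2*I*pi/3)   exp(-2*I*pi/9)  exp(8*I*pi/9) 
  chi_6          1             exp(-2*I*pi/3)  exp(2*I*pi/3)   1               exp(-2*I*pi/3)  exp(2*I*pi/3)   1               exp(-2*I*pi/3)  exp(2*I*pi/3) 
  chi_7          1             exp(-4*I*pi/9)  exp(-8*I*pi/9)  exp(2*I*pi/3)   exp(2*I*pi/9)   exp(-2*I*pi/9)  exp(-2*I*pi/3)  exp(8*I*pi/9)   exp(4*I*pi/9) 
  chi_8          1             exp(-2*I*pi/9)  exp(-4*I*pi/9)  exp(-2*I*pi/3)  exp(-8*I*pi/9)  exp(8*I*pi/9)   exp(2*I*pi/3)   exp(4*I*pi/9)   exp(2*I*pi/9) 

Spot check: chi_6(0) = zeta_9^(6*0) = zeta_9^0 = 1.

Justification: Z/9Z is abelian, so all 9 irreducible complex representations are 1-dimensional. They are given by chi_k(m) = zeta_9^(k*m) for k = 0,...,8. Row orthogonality: sum_m chi_k(m) conj(chi_l(m)) = 9 * [k = l].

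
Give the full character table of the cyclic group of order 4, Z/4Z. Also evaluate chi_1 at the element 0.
Character table of Z/4Z (irreps indexed chi_0,...,chi_3 with chi_k(m) = zeta_4^(k*m), zeta_4 = exp(2*pi*i/4)):
  irrep \ class  {0} (size 1)  {1} (size 1)  {2} (size 1)  {3} (size 1)
  chi_0          1             1             1             1           
  chi_1          1             I             -1            -I          
  chi_2          1             -1            1             -1          
  chi_3          1             -I            -1            I           

Spot check: chi_1(0) = zeta_4^(1*0) = zeta_4^0 = 1.

Z/4Z is abelian, so all 4 irreducible complex representations are 1-dimensional. They are given by chi_k(m) = zeta_4^(k*m) for k = 0,...,3. Row orthogonality: sum_m chi_k(m) conj(chi_l(m)) = 4 * [k = l].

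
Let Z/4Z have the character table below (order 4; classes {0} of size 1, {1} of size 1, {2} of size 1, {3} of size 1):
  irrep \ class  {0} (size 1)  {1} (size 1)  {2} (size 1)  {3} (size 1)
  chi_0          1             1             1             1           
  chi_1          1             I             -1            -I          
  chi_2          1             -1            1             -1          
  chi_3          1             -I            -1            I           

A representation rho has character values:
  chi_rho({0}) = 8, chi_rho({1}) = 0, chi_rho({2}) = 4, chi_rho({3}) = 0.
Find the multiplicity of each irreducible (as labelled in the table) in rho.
Multiplicities: chi_0: 3, chi_1: 1, chi_2: 3, chi_3: 1.

Solution. Use <chi_rho, chi> = (1/|G|) sum_C |C| * chi_rho(C) * conj(chi(C)) with |G| = 4 for each irreducible chi in the table:
  <chi_rho, chi_0> = (1/4)[1*(8)*conj(1) + 1*(0)*conj(1) + 1*(4)*conj(1) + 1*(0)*conj(1)]
      = (1/4)[(8) + (0) + (4) + (0)] = 12/4 = 3
  <chi_rho, chi_1> = (1/4)[1*(8)*conj(1) + 1*(0)*conj(I) + 1*(4)*conj(-1) + 1*(0)*conj(-I)]
      = (1/4)[(8) + (0) + (-4) + (0)] = 4/4 = 1
  <chi_rho, chi_2> = (1/4)[1*(8)*conj(1) + 1*(0)*conj(-1) + 1*(4)*conj(1) + 1*(0)*conj(-1)]
      = (1/4)[(8) + (0) + (4) + (0)] = 12/4 = 3
  <chi_rho, chi_3> = (1/4)[1*(8)*conj(1) + 1*(0)*conj(-I) + 1*(4)*conj(-1) + 1*(0)*conj(I)]
      = (1/4)[(8) + (0) + (-4) + (0)] = 4/4 = 1
(Exp terms are combined using exp(i*s)*conj(exp(i*t)) = exp(i*(s-t)), and sums of them are collapsed using the identity that for every m > 1 the m distinct m-th roots of unity sum to 0, e.g. 1 + exp(2*I*pi/3) + exp(-2*I*pi/3) = 0.)
Dimension check: dim(rho) = sum (mult * dim) = 3*1 + 1*1 + 3*1 + 1*1 = 8 = chi_rho(e) = 8.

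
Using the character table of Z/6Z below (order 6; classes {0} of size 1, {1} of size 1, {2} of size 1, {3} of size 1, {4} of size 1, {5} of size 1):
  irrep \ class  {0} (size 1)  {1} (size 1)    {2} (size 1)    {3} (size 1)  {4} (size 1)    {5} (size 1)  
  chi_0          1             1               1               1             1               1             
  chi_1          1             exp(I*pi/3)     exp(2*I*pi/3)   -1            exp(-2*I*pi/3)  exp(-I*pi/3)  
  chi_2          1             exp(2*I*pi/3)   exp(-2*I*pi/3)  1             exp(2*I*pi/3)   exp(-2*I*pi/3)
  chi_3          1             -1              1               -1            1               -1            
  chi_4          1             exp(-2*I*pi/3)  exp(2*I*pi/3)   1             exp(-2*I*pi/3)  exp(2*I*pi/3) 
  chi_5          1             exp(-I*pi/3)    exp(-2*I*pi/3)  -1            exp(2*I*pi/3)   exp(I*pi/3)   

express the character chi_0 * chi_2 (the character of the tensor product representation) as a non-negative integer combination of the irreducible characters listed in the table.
chi_0 tensor chi_2 = chi_2 (all other irreducibles have multiplicity 0).

Derivation: The character of a tensor product is the pointwise product (chi_0 * chi_2)(C) = chi_0(C) * chi_2(C):
  {0}: (1)*(1), {1}: (1)*(exp(2*I*pi/3)), {2}: (1)*(exp(-2*I*pi/3)), {3}: (1)*(1), {4}: (1)*(exp(2*I*pi/3)), {5}: (1)*(exp(-2*I*pi/3))
so (chi_0 * chi_2) takes values
  {0} -> 1, {1} -> exp(2*I*pi/3), {2} -> exp(-2*I*pi/3), {3} -> 1, {4} -> exp(2*I*pi/3), {5} -> exp(-2*I*pi/3).
Now take the inner product of this character with each irreducible chi from the table, <chi_0*chi_2, chi> = (1/6) sum_C |C| (chi_0*chi_2)(C) conj(chi(C)):
  <chi_0*chi_2, chi_0> = (1/6)[1*(1)*conj(1) + 1*(exp(2*I*pi/3))*conj(1) + 1*(exp(-2*I*pi/3))*conj(1) + 1*(1)*conj(1) + 1*(exp(2*I*pi/3))*conj(1) + 1*(exp(-2*I*pi/3))*conj(1)]
      = (1/6)[(1) + (exp(2*I*pi/3)) + (exp(-2*I*pi/3)) + (1) + (exp(2*I*pi/3)) + (exp(-2*I*pi/3))] = 0/6 = 0
  <chi_0*chi_2, chi_1> = (1/6)[1*(1)*conj(1) + 1*(exp(2*I*pi/3))*conj(exp(I*pi/3)) + 1*(exp(-2*I*pi/3))*conj(exp(2*I*pi/3)) + 1*(1)*conj(-1) + 1*(exp(2*I*pi/3))*conj(exp(-2*I*pi/3)) + 1*(exp(-2*I*pi/3))*conj(exp(-I*pi/3))]
      = (1/6)[(1) + (exp(I*pi/3)) + (exp(2*I*pi/3)) + (-1) + (exp(-2*I*pi/3)) + (exp(-I*pi/3))] = 0/6 = 0
  <chi_0*chi_2, chi_2> = (1/6)[1*(1)*conj(1) + 1*(exp(2*I*pi/3))*conj(exp(2*I*pi/3)) + 1*(exp(-2*I*pi/3))*conj(exp(-2*I*pi/3)) + 1*(1)*conj(1) + 1*(exp(2*I*pi/3))*conj(exp(2*I*pi/3)) + 1*(exp(-2*I*pi/3))*conj(exp(-2*I*pi/3))]
      = (1/6)[(1) + (1) + (1) + (1) + (1) + (1)] = 6/6 = 1
  <chi_0*chi_2, chi_3> = (1/6)[1*(1)*conj(1) + 1*(exp(2*I*pi/3))*conj(-1) + 1*(exp(-2*I*pi/3))*conj(1) + 1*(1)*conj(-1) + 1*(exp(2*I*pi/3))*conj(1) + 1*(exp(-2*I*pi/3))*conj(-1)]
      = (1/6)[(1) + (-exp(2*I*pi/3)) + (exp(-2*I*pi/3)) + (-1) + (exp(2*I*pi/3)) + (-exp(-2*I*pi/3))] = 0/6 = 0
  <chi_0*chi_2, chi_4> = (1/6)[1*(1)*conj(1) + 1*(exp(2*I*pi/3))*conj(exp(-2*I*pi/3)) + 1*(exp(-2*I*pi/3))*conj(exp(2*I*pi/3)) + 1*(1)*conj(1) + 1*(exp(2*I*pi/3))*conj(exp(-2*I*pi/3)) + 1*(exp(-2*I*pi/3))*conj(exp(2*I*pi/3))]
      = (1/6)[(1) + (exp(-2*I*pi/3)) + (exp(2*I*pi/3)) + (1) + (exp(-2*I*pi/3)) + (exp(2*I*pi/3))] = 0/6 = 0
  <chi_0*chi_2, chi_5> = (1/6)[1*(1)*conj(1) + 1*(exp(2*I*pi/3))*conj(exp(-I*pi/3)) + 1*(exp(-2*I*pi/3))*conj(exp(-2*I*pi/3)) + 1*(1)*conj(-1) + 1*(exp(2*I*pi/3))*conj(exp(2*I*pi/3)) + 1*(exp(-2*I*pi/3))*conj(exp(I*pi/3))]
      = (1/6)[(1) + (-1) + (1) + (-1) + (1) + (-1)] = 0/6 = 0
(Exp terms are combined using exp(i*s)*conj(exp(i*t)) = exp(i*(s-t)), and sums of them are collapsed using the identity that for every m > 1 the m distinct m-th roots of unity sum to 0, e.g. 1 + exp(2*I*pi/3) + exp(-2*I*pi/3) = 0.)
Hence the multiplicities are chi_2: 1. Dimension check: dim(chi_0)*dim(chi_2) = 1*1 = 1 and sum (mult * dim) = 1*1 = 1.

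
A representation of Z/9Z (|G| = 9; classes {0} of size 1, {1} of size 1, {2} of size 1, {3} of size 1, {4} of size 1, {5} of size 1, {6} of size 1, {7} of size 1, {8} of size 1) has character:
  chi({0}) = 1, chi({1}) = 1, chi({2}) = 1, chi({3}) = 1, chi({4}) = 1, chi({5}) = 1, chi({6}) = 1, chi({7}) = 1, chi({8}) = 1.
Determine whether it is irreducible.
Irreducible: <chi, chi> = 1.

Reasoning: <chi, chi> = (1/|G|) sum_C |C| * |chi(C)|^2 = (1/9)[1*|1|^2 + 1*|1|^2 + 1*|1|^2 + 1*|1|^2 + 1*|1|^2 + 1*|1|^2 + 1*|1|^2 + 1*|1|^2 + 1*|1|^2]
  = (1/9)[(1) + (1) + (1) + (1) + (1) + (1) + (1) + (1) + (1)] = 9/9 = 1.
(Exp terms are combined using exp(i*s)*conj(exp(i*t)) = exp(i*(s-t)), and sums of them are collapsed using the identity that for every m > 1 the m distinct m-th roots of unity sum to 0, e.g. 1 + exp(2*I*pi/3) + exp(-2*I*pi/3) = 0.)
A character is irreducible iff <chi, chi> = 1, so this representation is irreducible.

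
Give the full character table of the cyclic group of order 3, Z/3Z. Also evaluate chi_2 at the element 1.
Character table of Z/3Z (irreps indexed chi_0,...,chi_2 with chi_k(m) = zeta_3^(k*m), zeta_3 = exp(2*pi*i/3)):
  irrep \ class  {0} (size 1)  {1} (size 1)    {2} (size 1)  
  chi_0          1             1               1             
  chi_1          1             exp(2*I*pi/3)   exp(-2*I*pi/3)
  chi_2          1             exp(-2*I*pi/3)  exp(2*I*pi/3) 

Spot check: chi_2(1) = zeta_3^(2*1) = zeta_3^2 = exp(-2*I*pi/3).

Argument: Z/3Z is abelian, so all 3 irreducible complex representations are 1-dimensional. They are given by chi_k(m) = zeta_3^(k*m) for k = 0,...,2. Row orthogonality: sum_m chi_k(m) conj(chi_l(m)) = 3 * [k = l].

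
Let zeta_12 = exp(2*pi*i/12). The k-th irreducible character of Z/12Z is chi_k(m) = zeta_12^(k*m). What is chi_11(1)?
chi_11(1) = zeta_12^11 = exp(-I*pi/6)

Derivation: chi_11(1) = zeta_12^(11*1) = zeta_12^11. Since zeta_12^12 = 1, this equals zeta_12^11 = exp(2*pi*i*11/12) = exp(-I*pi/6).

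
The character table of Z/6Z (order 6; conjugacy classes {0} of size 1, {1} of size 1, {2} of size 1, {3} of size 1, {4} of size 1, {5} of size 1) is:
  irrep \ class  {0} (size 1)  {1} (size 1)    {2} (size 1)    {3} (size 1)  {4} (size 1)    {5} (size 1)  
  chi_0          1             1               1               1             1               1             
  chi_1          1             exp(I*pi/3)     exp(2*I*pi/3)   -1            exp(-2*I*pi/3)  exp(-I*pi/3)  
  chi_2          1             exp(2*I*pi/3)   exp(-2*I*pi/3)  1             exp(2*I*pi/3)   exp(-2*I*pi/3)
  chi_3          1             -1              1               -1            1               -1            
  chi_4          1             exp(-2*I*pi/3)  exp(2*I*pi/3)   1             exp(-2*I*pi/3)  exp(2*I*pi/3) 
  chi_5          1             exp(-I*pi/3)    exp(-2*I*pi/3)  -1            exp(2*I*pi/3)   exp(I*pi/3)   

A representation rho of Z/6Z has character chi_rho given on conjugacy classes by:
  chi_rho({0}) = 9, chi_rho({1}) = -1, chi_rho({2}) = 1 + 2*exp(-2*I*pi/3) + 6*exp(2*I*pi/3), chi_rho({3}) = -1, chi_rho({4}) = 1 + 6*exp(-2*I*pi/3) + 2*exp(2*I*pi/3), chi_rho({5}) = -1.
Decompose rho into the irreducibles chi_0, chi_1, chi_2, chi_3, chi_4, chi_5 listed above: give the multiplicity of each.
Multiplicities: chi_0: 0, chi_1: 3, chi_2: 1, chi_3: 1, chi_4: 3, chi_5: 1.

Why: Use <chi_rho, chi> = (1/|G|) sum_C |C| * chi_rho(C) * conj(chi(C)) with |G| = 6 for each irreducible chi in the table:
  <chi_rho, chi_0> = (1/6)[1*(9)*conj(1) + 1*(-1)*conj(1) + 1*(1 + 2*exp(-2*I*pi/3) + 6*exp(2*I*pi/3))*conj(1) + 1*(-1)*conj(1) + 1*(1 + 6*exp(-2*I*pi/3) + 2*exp(2*I*pi/3))*conj(1) + 1*(-1)*conj(1)]
      = (1/6)[(9) + (-1) + (1 + 2*exp(-2*I*pi/3) + 6*exp(2*I*pi/3)) + (-1) + (1 + 6*exp(-2*I*pi/3) + 2*exp(2*I*pi/3)) + (-1)] = 0/6 = 0
  <chi_rho, chi_1> = (1/6)[1*(9)*conj(1) + 1*(-1)*conj(exp(I*pi/3)) + 1*(1 + 2*exp(-2*I*pi/3) + 6*exp(2*I*pi/3))*conj(exp(2*I*pi/3)) + 1*(-1)*conj(-1) + 1*(1 + 6*exp(-2*I*pi/3) + 2*exp(2*I*pi/3))*conj(exp(-2*I*pi/3)) + 1*(-1)*conj(exp(-I*pi/3))]
      = (1/6)[(9) + (exp(-2*I*pi/3) - exp(-I*pi/3) + exp(I*pi/3)) + (6 + exp(-2*I*pi/3) + 2*exp(2*I*pi/3)) + (1) + (6 + 2*exp(-2*I*pi/3) + exp(2*I*pi/3)) + (-exp(I*pi/3) + exp(-I*pi/3) + exp(2*I*pi/3))] = 18/6 = 3
  <chi_rho, chi_2> = (1/6)[1*(9)*conj(1) + 1*(-1)*conj(exp(2*I*pi/3)) + 1*(1 + 2*exp(-2*I*pi/3) + 6*exp(2*I*pi/3))*conj(exp(-2*I*pi/3)) + 1*(-1)*conj(1) + 1*(1 + 6*exp(-2*I*pi/3) + 2*exp(2*I*pi/3))*conj(exp(2*I*pi/3)) + 1*(-1)*conj(exp(-2*I*pi/3))]
      = (1/6)[(9) + (3*exp(-I*pi/3) - exp(-2*I*pi/3) + 3*exp(2*I*pi/3)) + (2 + 6*exp(-2*I*pi/3) + exp(2*I*pi/3)) + (-1) + (2 + exp(-2*I*pi/3) + 6*exp(2*I*pi/3)) + (3*exp(-2*I*pi/3) - exp(2*I*pi/3) + 3*exp(I*pi/3))] = 6/6 = 1
  <chi_rho, chi_3> = (1/6)[1*(9)*conj(1) + 1*(-1)*conj(-1) + 1*(1 + 2*exp(-2*I*pi/3) + 6*exp(2*I*pi/3))*conj(1) + 1*(-1)*conj(-1) + 1*(1 + 6*exp(-2*I*pi/3) + 2*exp(2*I*pi/3))*conj(1) + 1*(-1)*conj(-1)]
      = (1/6)[(9) + (1) + (1 + 2*exp(-2*I*pi/3) + 6*exp(2*I*pi/3)) + (1) + (1 + 6*exp(-2*I*pi/3) + 2*exp(2*I*pi/3)) + (1)] = 6/6 = 1
  <chi_rho, chi_4> = (1/6)[1*(9)*conj(1) + 1*(-1)*conj(exp(-2*I*pi/3)) + 1*(1 + 2*exp(-2*I*pi/3) + 6*exp(2*I*pi/3))*conj(exp(2*I*pi/3)) + 1*(-1)*conj(1) + 1*(1 + 6*exp(-2*I*pi/3) + 2*exp(2*I*pi/3))*conj(exp(-2*I*pi/3)) + 1*(-1)*conj(exp(2*I*pi/3))]
      = (1/6)[(9) + (exp(-2*I*pi/3) - exp(2*I*pi/3) + exp(I*pi/3)) + (6 + exp(-2*I*pi/3) + 2*exp(2*I*pi/3)) + (-1) + (6 + 2*exp(-2*I*pi/3) + exp(2*I*pi/3)) + (exp(-I*pi/3) + exp(2*I*pi/3) - exp(-2*I*pi/3))] = 18/6 = 3
  <chi_rho, chi_5> = (1/6)[1*(9)*conj(1) + 1*(-1)*conj(exp(-I*pi/3)) + 1*(1 + 2*exp(-2*I*pi/3) + 6*exp(2*I*pi/3))*conj(exp(-2*I*pi/3)) + 1*(-1)*conj(-1) + 1*(1 + 6*exp(-2*I*pi/3) + 2*exp(2*I*pi/3))*conj(exp(2*I*pi/3)) + 1*(-1)*conj(exp(I*pi/3))]
      = (1/6)[(9) + (3*exp(-I*pi/3) - exp(I*pi/3) + 3*exp(2*I*pi/3)) + (2 + 6*exp(-2*I*pi/3) + exp(2*I*pi/3)) + (1) + (2 + exp(-2*I*pi/3) + 6*exp(2*I*pi/3)) + (3*exp(-2*I*pi/3) - exp(-I*pi/3) + 3*exp(I*pi/3))] = 6/6 = 1
(Exp terms are combined using exp(i*s)*conj(exp(i*t)) = exp(i*(s-t)), and sums of them are collapsed using the identity that for every m > 1 the m distinct m-th roots of unity sum to 0, e.g. 1 + exp(2*I*pi/3) + exp(-2*I*pi/3) = 0.)
Dimension check: dim(rho) = sum (mult * dim) = 0*1 + 3*1 + 1*1 + 1*1 + 3*1 + 1*1 = 9 = chi_rho(e) = 9.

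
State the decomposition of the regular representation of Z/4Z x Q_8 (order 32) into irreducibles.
Each irreducible V_i of dimension d_i appears with multiplicity d_i, i.e. rho_reg = (direct sum over all irreducibles V_i) d_i V_i. The irreducible dimensions for Z/4Z x Q_8 are 1, 1, 1, 1, 1, 1, 1, 1, 1, 1, 1, 1, 1, 1, 1, 1, 2, 2, 2, 2: 16 irreducibles of dimension 1, each with multiplicity 1; 4 irreducibles of dimension 2, each with multiplicity 2. Total dimension 16*1*1 + 4*2*2 = 32 = |G|.

Solution. General theorem: in the regular representation of a finite group G, each irreducible appears with multiplicity equal to its dimension. Check: dim(rho_reg) = sum d_i^2 = 1 + 1 + 1 + 1 + 1 + 1 + 1 + 1 + 1 + 1 + 1 + 1 + 1 + 1 + 1 + 1 + 4 + 4 + 4 + 4 = 32 = |G|.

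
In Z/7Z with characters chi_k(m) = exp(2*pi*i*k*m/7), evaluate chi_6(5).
chi_6(5) = zeta_7^30 = exp(4*I*pi/7)

Working: chi_6(5) = zeta_7^(6*5) = zeta_7^30. Since zeta_7^7 = 1, this equals zeta_7^2 = exp(2*pi*i*2/7) = exp(4*I*pi/7).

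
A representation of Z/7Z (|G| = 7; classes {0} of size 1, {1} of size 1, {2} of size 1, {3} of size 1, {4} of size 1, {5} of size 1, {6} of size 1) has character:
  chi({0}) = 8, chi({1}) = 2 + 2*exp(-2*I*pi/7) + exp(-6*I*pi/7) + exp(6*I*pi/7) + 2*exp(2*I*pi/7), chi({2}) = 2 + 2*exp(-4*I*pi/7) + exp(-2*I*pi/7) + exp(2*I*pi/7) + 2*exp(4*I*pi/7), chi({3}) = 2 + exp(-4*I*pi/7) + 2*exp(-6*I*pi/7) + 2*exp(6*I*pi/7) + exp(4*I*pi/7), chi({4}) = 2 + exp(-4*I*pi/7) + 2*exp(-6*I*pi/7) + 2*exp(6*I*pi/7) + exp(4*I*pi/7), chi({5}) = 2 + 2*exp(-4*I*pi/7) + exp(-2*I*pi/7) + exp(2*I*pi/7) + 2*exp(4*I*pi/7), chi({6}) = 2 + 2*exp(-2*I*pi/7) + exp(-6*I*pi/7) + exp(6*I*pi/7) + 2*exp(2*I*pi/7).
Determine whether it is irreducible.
Not irreducible (reducible): <chi, chi> = 14 > 1.

Proof sketch: <chi, chi> = (1/|G|) sum_C |C| * |chi(C)|^2 = (1/7)[1*|8|^2 + 1*|2 + 2*exp(-2*I*pi/7) + exp(-6*I*pi/7) + exp(6*I*pi/7) + 2*exp(2*I*pi/7)|^2 + 1*|2 + 2*exp(-4*I*pi/7) + exp(-2*I*pi/7) + exp(2*I*pi/7) + 2*exp(4*I*pi/7)|^2 + 1*|2 + exp(-4*I*pi/7) + 2*exp(-6*I*pi/7) + 2*exp(6*I*pi/7) + exp(4*I*pi/7)|^2 + 1*|2 + exp(-4*I*pi/7) + 2*exp(-6*I*pi/7) + 2*exp(6*I*pi/7) + exp(4*I*pi/7)|^2 + 1*|2 + 2*exp(-4*I*pi/7) + exp(-2*I*pi/7) + exp(2*I*pi/7) + 2*exp(4*I*pi/7)|^2 + 1*|2 + 2*exp(-2*I*pi/7) + exp(-6*I*pi/7) + exp(6*I*pi/7) + 2*exp(2*I*pi/7)|^2]
  = (1/7)[(64) + (14 + 8*exp(-4*I*pi/7) + 9*exp(-2*I*pi/7) + 8*exp(-6*I*pi/7) + 8*exp(6*I*pi/7) + 9*exp(2*I*pi/7) + 8*exp(4*I*pi/7)) + (14 + 9*exp(-4*I*pi/7) + 8*exp(-2*I*pi/7) + 8*exp(-6*I*pi/7) + 8*exp(6*I*pi/7) + 8*exp(2*I*pi/7) + 9*exp(4*I*pi/7)) + (14 + 8*exp(-4*I*pi/7) + 8*exp(-2*I*pi/7) + 9*exp(-6*I*pi/7) + 9*exp(6*I*pi/7) + 8*exp(2*I*pi/7) + 8*exp(4*I*pi/7)) + (14 + 8*exp(-4*I*pi/7) + 8*exp(-2*I*pi/7) + 9*exp(-6*I*pi/7) + 9*exp(6*I*pi/7) + 8*exp(2*I*pi/7) + 8*exp(4*I*pi/7)) + (14 + 9*exp(-4*I*pi/7) + 8*exp(-2*I*pi/7) + 8*exp(-6*I*pi/7) + 8*exp(6*I*pi/7) + 8*exp(2*I*pi/7) + 9*exp(4*I*pi/7)) + (14 + 8*exp(-4*I*pi/7) + 9*exp(-2*I*pi/7) + 8*exp(-6*I*pi/7) + 8*exp(6*I*pi/7) + 9*exp(2*I*pi/7) + 8*exp(4*I*pi/7))] = 98/7 = 14.
(Exp terms are combined using exp(i*s)*conj(exp(i*t)) = exp(i*(s-t)), and sums of them are collapsed using the identity that for every m > 1 the m distinct m-th roots of unity sum to 0, e.g. 1 + exp(2*I*pi/3) + exp(-2*I*pi/3) = 0.)
A character is irreducible iff <chi, chi> = 1, so this representation is reducible.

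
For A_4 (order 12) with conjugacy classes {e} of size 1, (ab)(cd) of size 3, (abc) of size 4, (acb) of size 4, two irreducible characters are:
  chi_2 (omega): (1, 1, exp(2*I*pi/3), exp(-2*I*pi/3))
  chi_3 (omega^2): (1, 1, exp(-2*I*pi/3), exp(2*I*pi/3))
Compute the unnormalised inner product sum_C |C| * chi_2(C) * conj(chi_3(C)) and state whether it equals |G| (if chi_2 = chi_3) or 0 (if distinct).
Sum = 0; so <chi_2, chi_3> = 0 (distinct irreducibles are orthogonal).

Proof sketch: Compute term by term over conjugacy classes (|C| * chi_2(C) * conj(chi_3(C))):
  1*(1)*conj(1) + 3*(1)*conj(1) + 4*(exp(2*I*pi/3))*conj(exp(-2*I*pi/3)) + 4*(exp(-2*I*pi/3))*conj(exp(2*I*pi/3))
  = (1) + (3) + (4*exp(-2*I*pi/3)) + (4*exp(2*I*pi/3))
  = 0.
(Exp terms are combined using exp(i*s)*conj(exp(i*t)) = exp(i*(s-t)), and sums of them are collapsed using the identity that for every m > 1 the m distinct m-th roots of unity sum to 0, e.g. 1 + exp(2*I*pi/3) + exp(-2*I*pi/3) = 0.)
Dividing by |G| = 12 gives 0/12 = 0, matching the row-orthogonality relation <chi_2, chi_3> = [chi_2 = chi_3].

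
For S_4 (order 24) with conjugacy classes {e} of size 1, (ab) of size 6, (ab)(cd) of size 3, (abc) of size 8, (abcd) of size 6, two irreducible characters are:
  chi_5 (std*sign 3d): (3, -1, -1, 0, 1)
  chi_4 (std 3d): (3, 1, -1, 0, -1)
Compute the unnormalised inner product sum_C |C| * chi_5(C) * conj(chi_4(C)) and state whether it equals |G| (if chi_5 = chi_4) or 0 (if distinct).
Sum = 0; so <chi_5, chi_4> = 0 (distinct irreducibles are orthogonal).

Working: Compute term by term over conjugacy classes (|C| * chi_5(C) * conj(chi_4(C))):
  1*(3)*conj(3) + 6*(-1)*conj(1) + 3*(-1)*conj(-1) + 8*(0)*conj(0) + 6*(1)*conj(-1)
  = (9) + (-6) + (3) + (0) + (-6)
  = 0.
Dividing by |G| = 24 gives 0/24 = 0, matching the row-orthogonality relation <chi_5, chi_4> = [chi_5 = chi_4].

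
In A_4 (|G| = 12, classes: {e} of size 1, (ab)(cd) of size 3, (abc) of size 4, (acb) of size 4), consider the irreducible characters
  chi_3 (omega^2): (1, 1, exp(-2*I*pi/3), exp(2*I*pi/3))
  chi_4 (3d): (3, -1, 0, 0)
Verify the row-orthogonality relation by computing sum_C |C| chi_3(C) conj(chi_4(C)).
Sum = 0; so <chi_3, chi_4> = 0 (distinct irreducibles are orthogonal).

Details: Compute term by term over conjugacy classes (|C| * chi_3(C) * conj(chi_4(C))):
  1*(1)*conj(3) + 3*(1)*conj(-1) + 4*(exp(-2*I*pi/3))*conj(0) + 4*(exp(2*I*pi/3))*conj(0)
  = (3) + (-3) + (0) + (0)
  = 0.
(Exp terms are combined using exp(i*s)*conj(exp(i*t)) = exp(i*(s-t)), and sums of them are collapsed using the identity that for every m > 1 the m distinct m-th roots of unity sum to 0, e.g. 1 + exp(2*I*pi/3) + exp(-2*I*pi/3) = 0.)
Dividing by |G| = 12 gives 0/12 = 0, matching the row-orthogonality relation <chi_3, chi_4> = [chi_3 = chi_4].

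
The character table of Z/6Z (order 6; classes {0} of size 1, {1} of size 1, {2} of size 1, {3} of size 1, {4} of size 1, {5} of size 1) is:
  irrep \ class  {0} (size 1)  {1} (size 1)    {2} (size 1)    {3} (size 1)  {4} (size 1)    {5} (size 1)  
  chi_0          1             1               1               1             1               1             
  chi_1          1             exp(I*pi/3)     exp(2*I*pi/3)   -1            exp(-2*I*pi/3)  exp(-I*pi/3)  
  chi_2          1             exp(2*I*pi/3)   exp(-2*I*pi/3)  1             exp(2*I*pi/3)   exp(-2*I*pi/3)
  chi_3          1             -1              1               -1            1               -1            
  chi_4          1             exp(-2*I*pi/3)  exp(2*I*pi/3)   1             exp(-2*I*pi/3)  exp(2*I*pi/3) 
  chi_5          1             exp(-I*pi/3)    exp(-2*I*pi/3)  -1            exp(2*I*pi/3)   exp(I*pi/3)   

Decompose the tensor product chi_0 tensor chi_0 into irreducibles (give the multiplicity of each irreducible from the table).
chi_0 tensor chi_0 = chi_0 (all other irreducibles have multiplicity 0).

Reasoning: The character of a tensor product is the pointwise product (chi_0 * chi_0)(C) = chi_0(C) * chi_0(C):
  {0}: (1)*(1), {1}: (1)*(1), {2}: (1)*(1), {3}: (1)*(1), {4}: (1)*(1), {5}: (1)*(1)
so (chi_0 * chi_0) takes values
  {0} -> 1, {1} -> 1, {2} -> 1, {3} -> 1, {4} -> 1, {5} -> 1.
Now take the inner product of this character with each irreducible chi from the table, <chi_0*chi_0, chi> = (1/6) sum_C |C| (chi_0*chi_0)(C) conj(chi(C)):
  <chi_0*chi_0, chi_0> = (1/6)[1*(1)*conj(1) + 1*(1)*conj(1) + 1*(1)*conj(1) + 1*(1)*conj(1) + 1*(1)*conj(1) + 1*(1)*conj(1)]
      = (1/6)[(1) + (1) + (1) + (1) + (1) + (1)] = 6/6 = 1
  <chi_0*chi_0, chi_1> = (1/6)[1*(1)*conj(1) + 1*(1)*conj(exp(I*pi/3)) + 1*(1)*conj(exp(2*I*pi/3)) + 1*(1)*conj(-1) + 1*(1)*conj(exp(-2*I*pi/3)) + 1*(1)*conj(exp(-I*pi/3))]
      = (1/6)[(1) + (exp(-I*pi/3)) + (exp(-2*I*pi/3)) + (-1) + (exp(2*I*pi/3)) + (exp(I*pi/3))] = 0/6 = 0
  <chi_0*chi_0, chi_2> = (1/6)[1*(1)*conj(1) + 1*(1)*conj(exp(2*I*pi/3)) + 1*(1)*conj(exp(-2*I*pi/3)) + 1*(1)*conj(1) + 1*(1)*conj(exp(2*I*pi/3)) + 1*(1)*conj(exp(-2*I*pi/3))]
      = (1/6)[(1) + (exp(-2*I*pi/3)) + (exp(2*I*pi/3)) + (1) + (exp(-2*I*pi/3)) + (exp(2*I*pi/3))] = 0/6 = 0
  <chi_0*chi_0, chi_3> = (1/6)[1*(1)*conj(1) + 1*(1)*conj(-1) + 1*(1)*conj(1) + 1*(1)*conj(-1) + 1*(1)*conj(1) + 1*(1)*conj(-1)]
      = (1/6)[(1) + (-1) + (1) + (-1) + (1) + (-1)] = 0/6 = 0
  <chi_0*chi_0, chi_4> = (1/6)[1*(1)*conj(1) + 1*(1)*conj(exp(-2*I*pi/3)) + 1*(1)*conj(exp(2*I*pi/3)) + 1*(1)*conj(1) + 1*(1)*conj(exp(-2*I*pi/3)) + 1*(1)*conj(exp(2*I*pi/3))]
      = (1/6)[(1) + (exp(2*I*pi/3)) + (exp(-2*I*pi/3)) + (1) + (exp(2*I*pi/3)) + (exp(-2*I*pi/3))] = 0/6 = 0
  <chi_0*chi_0, chi_5> = (1/6)[1*(1)*conj(1) + 1*(1)*conj(exp(-I*pi/3)) + 1*(1)*conj(exp(-2*I*pi/3)) + 1*(1)*conj(-1) + 1*(1)*conj(exp(2*I*pi/3)) + 1*(1)*conj(exp(I*pi/3))]
      = (1/6)[(1) + (exp(I*pi/3)) + (exp(2*I*pi/3)) + (-1) + (exp(-2*I*pi/3)) + (exp(-I*pi/3))] = 0/6 = 0
(Exp terms are combined using exp(i*s)*conj(exp(i*t)) = exp(i*(s-t)), and sums of them are collapsed using the identity that for every m > 1 the m distinct m-th roots of unity sum to 0, e.g. 1 + exp(2*I*pi/3) + exp(-2*I*pi/3) = 0.)
Hence the multiplicities are chi_0: 1. Dimension check: dim(chi_0)*dim(chi_0) = 1*1 = 1 and sum (mult * dim) = 1*1 = 1.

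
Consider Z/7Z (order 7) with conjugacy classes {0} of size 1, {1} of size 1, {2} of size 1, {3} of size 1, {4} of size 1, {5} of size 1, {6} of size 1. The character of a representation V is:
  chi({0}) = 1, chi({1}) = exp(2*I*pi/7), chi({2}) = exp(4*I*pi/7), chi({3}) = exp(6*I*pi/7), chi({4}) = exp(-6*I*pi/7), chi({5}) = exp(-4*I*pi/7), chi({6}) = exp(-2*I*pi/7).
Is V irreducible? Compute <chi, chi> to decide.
Irreducible: <chi, chi> = 1.

Why: <chi, chi> = (1/|G|) sum_C |C| * |chi(C)|^2 = (1/7)[1*|1|^2 + 1*|exp(2*I*pi/7)|^2 + 1*|exp(4*I*pi/7)|^2 + 1*|exp(6*I*pi/7)|^2 + 1*|exp(-6*I*pi/7)|^2 + 1*|exp(-4*I*pi/7)|^2 + 1*|exp(-2*I*pi/7)|^2]
  = (1/7)[(1) + (1) + (1) + (1) + (1) + (1) + (1)] = 7/7 = 1.
(Exp terms are combined using exp(i*s)*conj(exp(i*t)) = exp(i*(s-t)), and sums of them are collapsed using the identity that for every m > 1 the m distinct m-th roots of unity sum to 0, e.g. 1 + exp(2*I*pi/3) + exp(-2*I*pi/3) = 0.)
A character is irreducible iff <chi, chi> = 1, so this representation is irreducible.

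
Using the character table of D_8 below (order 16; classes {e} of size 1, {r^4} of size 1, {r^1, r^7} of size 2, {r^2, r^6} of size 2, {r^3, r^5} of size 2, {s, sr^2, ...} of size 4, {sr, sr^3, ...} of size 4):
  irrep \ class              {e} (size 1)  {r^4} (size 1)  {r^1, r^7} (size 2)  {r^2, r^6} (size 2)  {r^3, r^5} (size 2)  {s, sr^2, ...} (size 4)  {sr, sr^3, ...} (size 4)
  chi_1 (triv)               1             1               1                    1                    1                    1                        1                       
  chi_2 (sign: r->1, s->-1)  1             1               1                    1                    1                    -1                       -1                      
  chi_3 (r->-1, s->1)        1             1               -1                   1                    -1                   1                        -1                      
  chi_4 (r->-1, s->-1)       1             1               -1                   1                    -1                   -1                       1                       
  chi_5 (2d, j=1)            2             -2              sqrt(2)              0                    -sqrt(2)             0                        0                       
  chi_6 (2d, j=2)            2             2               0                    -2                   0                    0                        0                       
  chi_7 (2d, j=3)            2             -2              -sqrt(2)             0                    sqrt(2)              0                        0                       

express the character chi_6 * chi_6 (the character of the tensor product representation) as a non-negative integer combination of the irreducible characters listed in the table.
chi_6 tensor chi_6 = chi_1 + chi_2 + chi_3 + chi_4 (all other irreducibles have multiplicity 0).

Working: The character of a tensor product is the pointwise product (chi_6 * chi_6)(C) = chi_6(C) * chi_6(C):
  {e}: (2)*(2), {r^4}: (2)*(2), {r^1, r^7}: (0)*(0), {r^2, r^6}: (-2)*(-2), {r^3, r^5}: (0)*(0), {s, sr^2, ...}: (0)*(0), {sr, sr^3, ...}: (0)*(0)
so (chi_6 * chi_6) takes values
  {e} -> 4, {r^4} -> 4, {r^1, r^7} -> 0, {r^2, r^6} -> 4, {r^3, r^5} -> 0, {s, sr^2, ...} -> 0, {sr, sr^3, ...} -> 0.
Now take the inner product of this character with each irreducible chi from the table, <chi_6*chi_6, chi> = (1/16) sum_C |C| (chi_6*chi_6)(C) conj(chi(C)):
  <chi_6*chi_6, chi_1> = (1/16)[1*(4)*conj(1) + 1*(4)*conj(1) + 2*(0)*conj(1) + 2*(4)*conj(1) + 2*(0)*conj(1) + 4*(0)*conj(1) + 4*(0)*conj(1)]
      = (1/16)[(4) + (4) + (0) + (8) + (0) + (0) + (0)] = 16/16 = 1
  <chi_6*chi_6, chi_2> = (1/16)[1*(4)*conj(1) + 1*(4)*conj(1) + 2*(0)*conj(1) + 2*(4)*conj(1) + 2*(0)*conj(1) + 4*(0)*conj(-1) + 4*(0)*conj(-1)]
      = (1/16)[(4) + (4) + (0) + (8) + (0) + (0) + (0)] = 16/16 = 1
  <chi_6*chi_6, chi_3> = (1/16)[1*(4)*conj(1) + 1*(4)*conj(1) + 2*(0)*conj(-1) + 2*(4)*conj(1) + 2*(0)*conj(-1) + 4*(0)*conj(1) + 4*(0)*conj(-1)]
      = (1/16)[(4) + (4) + (0) + (8) + (0) + (0) + (0)] = 16/16 = 1
  <chi_6*chi_6, chi_4> = (1/16)[1*(4)*conj(1) + 1*(4)*conj(1) + 2*(0)*conj(-1) + 2*(4)*conj(1) + 2*(0)*conj(-1) + 4*(0)*conj(-1) + 4*(0)*conj(1)]
      = (1/16)[(4) + (4) + (0) + (8) + (0) + (0) + (0)] = 16/16 = 1
  <chi_6*chi_6, chi_5> = (1/16)[1*(4)*conj(2) + 1*(4)*conj(-2) + 2*(0)*conj(sqrt(2)) + 2*(4)*conj(0) + 2*(0)*conj(-sqrt(2)) + 4*(0)*conj(0) + 4*(0)*conj(0)]
      = (1/16)[(8) + (-8) + (0) + (0) + (0) + (0) + (0)] = 0/16 = 0
  <chi_6*chi_6, chi_6> = (1/16)[1*(4)*conj(2) + 1*(4)*conj(2) + 2*(0)*conj(0) + 2*(4)*conj(-2) + 2*(0)*conj(0) + 4*(0)*conj(0) + 4*(0)*conj(0)]
      = (1/16)[(8) + (8) + (0) + (-16) + (0) + (0) + (0)] = 0/16 = 0
  <chi_6*chi_6, chi_7> = (1/16)[1*(4)*conj(2) + 1*(4)*conj(-2) + 2*(0)*conj(-sqrt(2)) + 2*(4)*conj(0) + 2*(0)*conj(sqrt(2)) + 4*(0)*conj(0) + 4*(0)*conj(0)]
      = (1/16)[(8) + (-8) + (0) + (0) + (0) + (0) + (0)] = 0/16 = 0
Hence the multiplicities are chi_1: 1, chi_2: 1, chi_3: 1, chi_4: 1. Dimension check: dim(chi_6)*dim(chi_6) = 2*2 = 4 and sum (mult * dim) = 1*1 + 1*1 + 1*1 + 1*1 = 4.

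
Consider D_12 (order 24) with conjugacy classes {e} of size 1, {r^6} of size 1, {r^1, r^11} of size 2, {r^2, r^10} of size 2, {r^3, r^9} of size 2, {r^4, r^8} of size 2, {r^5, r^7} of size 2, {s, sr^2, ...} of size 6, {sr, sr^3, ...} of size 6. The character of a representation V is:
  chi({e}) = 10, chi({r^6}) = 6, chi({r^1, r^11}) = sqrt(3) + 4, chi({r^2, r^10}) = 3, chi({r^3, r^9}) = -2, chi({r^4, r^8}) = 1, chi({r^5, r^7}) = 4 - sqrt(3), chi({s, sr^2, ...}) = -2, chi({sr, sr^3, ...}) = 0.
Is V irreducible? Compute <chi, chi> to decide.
Not irreducible (reducible): <chi, chi> = 11 > 1.

Solution. <chi, chi> = (1/|G|) sum_C |C| * |chi(C)|^2 = (1/24)[1*|10|^2 + 1*|6|^2 + 2*|sqrt(3) + 4|^2 + 2*|3|^2 + 2*|-2|^2 + 2*|1|^2 + 2*|4 - sqrt(3)|^2 + 6*|-2|^2 + 6*|0|^2]
  = (1/24)[(100) + (36) + (16*sqrt(3) + 38) + (18) + (8) + (2) + (38 - 16*sqrt(3)) + (24) + (0)] = 264/24 = 11.
A character is irreducible iff <chi, chi> = 1, so this representation is reducible.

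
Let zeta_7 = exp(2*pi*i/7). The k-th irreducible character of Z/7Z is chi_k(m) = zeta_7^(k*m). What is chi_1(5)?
chi_1(5) = zeta_7^5 = exp(-4*I*pi/7)

Argument: chi_1(5) = zeta_7^(1*5) = zeta_7^5. Since zeta_7^7 = 1, this equals zeta_7^5 = exp(2*pi*i*5/7) = exp(-4*I*pi/7).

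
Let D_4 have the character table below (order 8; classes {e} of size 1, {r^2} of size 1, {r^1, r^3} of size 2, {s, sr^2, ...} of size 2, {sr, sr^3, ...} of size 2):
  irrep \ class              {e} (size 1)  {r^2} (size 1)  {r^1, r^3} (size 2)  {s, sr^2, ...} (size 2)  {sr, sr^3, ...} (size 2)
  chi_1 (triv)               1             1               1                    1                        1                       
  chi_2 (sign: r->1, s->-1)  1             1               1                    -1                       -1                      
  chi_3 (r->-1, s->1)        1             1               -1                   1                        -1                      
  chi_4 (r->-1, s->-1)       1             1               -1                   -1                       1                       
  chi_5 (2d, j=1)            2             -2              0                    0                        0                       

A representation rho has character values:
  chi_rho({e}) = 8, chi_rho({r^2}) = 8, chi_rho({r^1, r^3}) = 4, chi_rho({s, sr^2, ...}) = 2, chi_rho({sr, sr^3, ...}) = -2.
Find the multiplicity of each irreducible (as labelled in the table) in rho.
Multiplicities: chi_1: 3, chi_2: 3, chi_3: 2, chi_4: 0, chi_5: 0.

Working: Use <chi_rho, chi> = (1/|G|) sum_C |C| * chi_rho(C) * conj(chi(C)) with |G| = 8 for each irreducible chi in the table:
  <chi_rho, chi_1> = (1/8)[1*(8)*conj(1) + 1*(8)*conj(1) + 2*(4)*conj(1) + 2*(2)*conj(1) + 2*(-2)*conj(1)]
      = (1/8)[(8) + (8) + (8) + (4) + (-4)] = 24/8 = 3
  <chi_rho, chi_2> = (1/8)[1*(8)*conj(1) + 1*(8)*conj(1) + 2*(4)*conj(1) + 2*(2)*conj(-1) + 2*(-2)*conj(-1)]
      = (1/8)[(8) + (8) + (8) + (-4) + (4)] = 24/8 = 3
  <chi_rho, chi_3> = (1/8)[1*(8)*conj(1) + 1*(8)*conj(1) + 2*(4)*conj(-1) + 2*(2)*conj(1) + 2*(-2)*conj(-1)]
      = (1/8)[(8) + (8) + (-8) + (4) + (4)] = 16/8 = 2
  <chi_rho, chi_4> = (1/8)[1*(8)*conj(1) + 1*(8)*conj(1) + 2*(4)*conj(-1) + 2*(2)*conj(-1) + 2*(-2)*conj(1)]
      = (1/8)[(8) + (8) + (-8) + (-4) + (-4)] = 0/8 = 0
  <chi_rho, chi_5> = (1/8)[1*(8)*conj(2) + 1*(8)*conj(-2) + 2*(4)*conj(0) + 2*(2)*conj(0) + 2*(-2)*conj(0)]
      = (1/8)[(16) + (-16) + (0) + (0) + (0)] = 0/8 = 0
Dimension check: dim(rho) = sum (mult * dim) = 3*1 + 3*1 + 2*1 + 0*1 + 0*2 = 8 = chi_rho(e) = 8.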